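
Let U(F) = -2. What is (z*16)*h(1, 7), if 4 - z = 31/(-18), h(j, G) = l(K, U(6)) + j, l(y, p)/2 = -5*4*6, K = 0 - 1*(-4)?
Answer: -196936/9 ≈ -21882.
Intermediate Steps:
K = 4 (K = 0 + 4 = 4)
l(y, p) = -240 (l(y, p) = 2*(-5*4*6) = 2*(-20*6) = 2*(-120) = -240)
h(j, G) = -240 + j
z = 103/18 (z = 4 - 31/(-18) = 4 - 31*(-1)/18 = 4 - 1*(-31/18) = 4 + 31/18 = 103/18 ≈ 5.7222)
(z*16)*h(1, 7) = ((103/18)*16)*(-240 + 1) = (824/9)*(-239) = -196936/9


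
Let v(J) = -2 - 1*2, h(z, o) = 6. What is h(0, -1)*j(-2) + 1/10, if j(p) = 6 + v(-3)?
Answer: 121/10 ≈ 12.100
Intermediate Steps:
v(J) = -4 (v(J) = -2 - 2 = -4)
j(p) = 2 (j(p) = 6 - 4 = 2)
h(0, -1)*j(-2) + 1/10 = 6*2 + 1/10 = 12 + ⅒ = 121/10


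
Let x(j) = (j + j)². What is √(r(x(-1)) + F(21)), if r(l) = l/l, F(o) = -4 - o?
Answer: 2*I*√6 ≈ 4.899*I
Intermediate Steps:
x(j) = 4*j² (x(j) = (2*j)² = 4*j²)
r(l) = 1
√(r(x(-1)) + F(21)) = √(1 + (-4 - 1*21)) = √(1 + (-4 - 21)) = √(1 - 25) = √(-24) = 2*I*√6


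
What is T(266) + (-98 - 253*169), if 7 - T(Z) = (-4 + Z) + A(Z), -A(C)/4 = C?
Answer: -42046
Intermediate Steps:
A(C) = -4*C
T(Z) = 11 + 3*Z (T(Z) = 7 - ((-4 + Z) - 4*Z) = 7 - (-4 - 3*Z) = 7 + (4 + 3*Z) = 11 + 3*Z)
T(266) + (-98 - 253*169) = (11 + 3*266) + (-98 - 253*169) = (11 + 798) + (-98 - 42757) = 809 - 42855 = -42046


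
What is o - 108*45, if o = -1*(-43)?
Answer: -4817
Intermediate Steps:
o = 43
o - 108*45 = 43 - 108*45 = 43 - 4860 = -4817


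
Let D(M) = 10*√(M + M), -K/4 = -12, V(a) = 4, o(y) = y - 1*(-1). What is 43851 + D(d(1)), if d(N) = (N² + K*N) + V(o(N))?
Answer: 43851 + 10*√106 ≈ 43954.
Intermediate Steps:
o(y) = 1 + y (o(y) = y + 1 = 1 + y)
K = 48 (K = -4*(-12) = 48)
d(N) = 4 + N² + 48*N (d(N) = (N² + 48*N) + 4 = 4 + N² + 48*N)
D(M) = 10*√2*√M (D(M) = 10*√(2*M) = 10*(√2*√M) = 10*√2*√M)
43851 + D(d(1)) = 43851 + 10*√2*√(4 + 1² + 48*1) = 43851 + 10*√2*√(4 + 1 + 48) = 43851 + 10*√2*√53 = 43851 + 10*√106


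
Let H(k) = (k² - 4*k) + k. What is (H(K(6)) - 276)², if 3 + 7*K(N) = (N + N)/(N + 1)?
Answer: 437280657984/5764801 ≈ 75854.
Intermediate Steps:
K(N) = -3/7 + 2*N/(7*(1 + N)) (K(N) = -3/7 + ((N + N)/(N + 1))/7 = -3/7 + ((2*N)/(1 + N))/7 = -3/7 + (2*N/(1 + N))/7 = -3/7 + 2*N/(7*(1 + N)))
H(k) = k² - 3*k
(H(K(6)) - 276)² = (((-3 - 1*6)/(7*(1 + 6)))*(-3 + (-3 - 1*6)/(7*(1 + 6))) - 276)² = (((⅐)*(-3 - 6)/7)*(-3 + (⅐)*(-3 - 6)/7) - 276)² = (((⅐)*(⅐)*(-9))*(-3 + (⅐)*(⅐)*(-9)) - 276)² = (-9*(-3 - 9/49)/49 - 276)² = (-9/49*(-156/49) - 276)² = (1404/2401 - 276)² = (-661272/2401)² = 437280657984/5764801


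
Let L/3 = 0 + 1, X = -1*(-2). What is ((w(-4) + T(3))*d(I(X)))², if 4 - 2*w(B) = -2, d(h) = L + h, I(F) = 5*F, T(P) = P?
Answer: 6084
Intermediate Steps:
X = 2
L = 3 (L = 3*(0 + 1) = 3*1 = 3)
d(h) = 3 + h
w(B) = 3 (w(B) = 2 - ½*(-2) = 2 + 1 = 3)
((w(-4) + T(3))*d(I(X)))² = ((3 + 3)*(3 + 5*2))² = (6*(3 + 10))² = (6*13)² = 78² = 6084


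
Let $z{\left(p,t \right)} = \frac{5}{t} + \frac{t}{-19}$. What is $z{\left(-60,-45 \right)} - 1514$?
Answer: $- \frac{258508}{171} \approx -1511.7$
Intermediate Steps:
$z{\left(p,t \right)} = \frac{5}{t} - \frac{t}{19}$ ($z{\left(p,t \right)} = \frac{5}{t} + t \left(- \frac{1}{19}\right) = \frac{5}{t} - \frac{t}{19}$)
$z{\left(-60,-45 \right)} - 1514 = \left(\frac{5}{-45} - - \frac{45}{19}\right) - 1514 = \left(5 \left(- \frac{1}{45}\right) + \frac{45}{19}\right) - 1514 = \left(- \frac{1}{9} + \frac{45}{19}\right) - 1514 = \frac{386}{171} - 1514 = - \frac{258508}{171}$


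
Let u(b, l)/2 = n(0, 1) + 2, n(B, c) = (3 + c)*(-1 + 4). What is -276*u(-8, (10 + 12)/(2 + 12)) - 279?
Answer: -8007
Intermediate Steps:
n(B, c) = 9 + 3*c (n(B, c) = (3 + c)*3 = 9 + 3*c)
u(b, l) = 28 (u(b, l) = 2*((9 + 3*1) + 2) = 2*((9 + 3) + 2) = 2*(12 + 2) = 2*14 = 28)
-276*u(-8, (10 + 12)/(2 + 12)) - 279 = -276*28 - 279 = -7728 - 279 = -8007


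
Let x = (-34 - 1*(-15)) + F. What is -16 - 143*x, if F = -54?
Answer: 10423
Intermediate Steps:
x = -73 (x = (-34 - 1*(-15)) - 54 = (-34 + 15) - 54 = -19 - 54 = -73)
-16 - 143*x = -16 - 143*(-73) = -16 + 10439 = 10423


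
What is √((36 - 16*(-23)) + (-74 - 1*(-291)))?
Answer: 3*√69 ≈ 24.920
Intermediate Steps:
√((36 - 16*(-23)) + (-74 - 1*(-291))) = √((36 + 368) + (-74 + 291)) = √(404 + 217) = √621 = 3*√69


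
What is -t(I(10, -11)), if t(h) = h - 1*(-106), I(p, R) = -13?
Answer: -93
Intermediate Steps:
t(h) = 106 + h (t(h) = h + 106 = 106 + h)
-t(I(10, -11)) = -(106 - 13) = -1*93 = -93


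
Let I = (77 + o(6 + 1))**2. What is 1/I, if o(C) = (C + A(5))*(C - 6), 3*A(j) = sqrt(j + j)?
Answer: 9/(252 + sqrt(10))**2 ≈ 0.00013823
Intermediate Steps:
A(j) = sqrt(2)*sqrt(j)/3 (A(j) = sqrt(j + j)/3 = sqrt(2*j)/3 = (sqrt(2)*sqrt(j))/3 = sqrt(2)*sqrt(j)/3)
o(C) = (-6 + C)*(C + sqrt(10)/3) (o(C) = (C + sqrt(2)*sqrt(5)/3)*(C - 6) = (C + sqrt(10)/3)*(-6 + C) = (-6 + C)*(C + sqrt(10)/3))
I = (84 + sqrt(10)/3)**2 (I = (77 + ((6 + 1)**2 - 6*(6 + 1) - 2*sqrt(10) + (6 + 1)*sqrt(10)/3))**2 = (77 + (7**2 - 6*7 - 2*sqrt(10) + (1/3)*7*sqrt(10)))**2 = (77 + (49 - 42 - 2*sqrt(10) + 7*sqrt(10)/3))**2 = (77 + (7 + sqrt(10)/3))**2 = (84 + sqrt(10)/3)**2 ≈ 7234.2)
1/I = 1/((252 + sqrt(10))**2/9) = 9/(252 + sqrt(10))**2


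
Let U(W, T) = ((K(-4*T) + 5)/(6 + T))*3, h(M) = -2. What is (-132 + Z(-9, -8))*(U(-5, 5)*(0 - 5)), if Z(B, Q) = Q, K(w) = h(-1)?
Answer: 6300/11 ≈ 572.73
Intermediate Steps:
K(w) = -2
U(W, T) = 9/(6 + T) (U(W, T) = ((-2 + 5)/(6 + T))*3 = (3/(6 + T))*3 = 9/(6 + T))
(-132 + Z(-9, -8))*(U(-5, 5)*(0 - 5)) = (-132 - 8)*((9/(6 + 5))*(0 - 5)) = -140*9/11*(-5) = -140*9*(1/11)*(-5) = -1260*(-5)/11 = -140*(-45/11) = 6300/11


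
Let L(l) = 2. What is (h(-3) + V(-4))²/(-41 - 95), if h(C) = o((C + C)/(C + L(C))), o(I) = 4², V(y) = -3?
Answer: -169/136 ≈ -1.2426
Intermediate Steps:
o(I) = 16
h(C) = 16
(h(-3) + V(-4))²/(-41 - 95) = (16 - 3)²/(-41 - 95) = 13²/(-136) = -1/136*169 = -169/136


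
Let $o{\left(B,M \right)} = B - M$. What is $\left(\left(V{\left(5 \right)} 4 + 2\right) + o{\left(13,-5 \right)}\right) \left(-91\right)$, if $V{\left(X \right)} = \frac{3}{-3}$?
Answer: $-1456$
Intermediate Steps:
$V{\left(X \right)} = -1$ ($V{\left(X \right)} = 3 \left(- \frac{1}{3}\right) = -1$)
$\left(\left(V{\left(5 \right)} 4 + 2\right) + o{\left(13,-5 \right)}\right) \left(-91\right) = \left(\left(\left(-1\right) 4 + 2\right) + \left(13 - -5\right)\right) \left(-91\right) = \left(\left(-4 + 2\right) + \left(13 + 5\right)\right) \left(-91\right) = \left(-2 + 18\right) \left(-91\right) = 16 \left(-91\right) = -1456$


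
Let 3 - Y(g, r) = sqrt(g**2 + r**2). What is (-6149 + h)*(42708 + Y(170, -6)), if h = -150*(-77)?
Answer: 230682111 - 10802*sqrt(7234) ≈ 2.2976e+8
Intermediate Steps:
h = 11550
Y(g, r) = 3 - sqrt(g**2 + r**2)
(-6149 + h)*(42708 + Y(170, -6)) = (-6149 + 11550)*(42708 + (3 - sqrt(170**2 + (-6)**2))) = 5401*(42708 + (3 - sqrt(28900 + 36))) = 5401*(42708 + (3 - sqrt(28936))) = 5401*(42708 + (3 - 2*sqrt(7234))) = 5401*(42711 - 2*sqrt(7234)) = 230682111 - 10802*sqrt(7234)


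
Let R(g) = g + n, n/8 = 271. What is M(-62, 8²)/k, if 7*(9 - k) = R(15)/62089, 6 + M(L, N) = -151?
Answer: -68235811/3909424 ≈ -17.454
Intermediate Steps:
n = 2168 (n = 8*271 = 2168)
M(L, N) = -157 (M(L, N) = -6 - 151 = -157)
R(g) = 2168 + g (R(g) = g + 2168 = 2168 + g)
k = 3909424/434623 (k = 9 - (2168 + 15)/(7*62089) = 9 - 2183/(7*62089) = 9 - ⅐*2183/62089 = 9 - 2183/434623 = 3909424/434623 ≈ 8.9950)
M(-62, 8²)/k = -157/3909424/434623 = -157*434623/3909424 = -68235811/3909424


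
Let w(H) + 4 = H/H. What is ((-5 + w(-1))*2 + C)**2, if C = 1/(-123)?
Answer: 3876961/15129 ≈ 256.26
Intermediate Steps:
w(H) = -3 (w(H) = -4 + H/H = -4 + 1 = -3)
C = -1/123 ≈ -0.0081301
((-5 + w(-1))*2 + C)**2 = ((-5 - 3)*2 - 1/123)**2 = (-8*2 - 1/123)**2 = (-16 - 1/123)**2 = (-1969/123)**2 = 3876961/15129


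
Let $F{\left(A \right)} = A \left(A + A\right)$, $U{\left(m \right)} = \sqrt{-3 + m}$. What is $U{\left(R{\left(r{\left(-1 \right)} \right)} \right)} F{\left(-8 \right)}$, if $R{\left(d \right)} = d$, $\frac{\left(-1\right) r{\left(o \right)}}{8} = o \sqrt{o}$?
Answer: $128 \sqrt{-3 + 8 i} \approx 213.11 + 307.52 i$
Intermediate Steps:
$r{\left(o \right)} = - 8 o^{\frac{3}{2}}$ ($r{\left(o \right)} = - 8 o \sqrt{o} = - 8 o^{\frac{3}{2}}$)
$F{\left(A \right)} = 2 A^{2}$ ($F{\left(A \right)} = A 2 A = 2 A^{2}$)
$U{\left(R{\left(r{\left(-1 \right)} \right)} \right)} F{\left(-8 \right)} = \sqrt{-3 - 8 \left(-1\right)^{\frac{3}{2}}} \cdot 2 \left(-8\right)^{2} = \sqrt{-3 - 8 \left(- i\right)} 2 \cdot 64 = \sqrt{-3 + 8 i} 128 = 128 \sqrt{-3 + 8 i}$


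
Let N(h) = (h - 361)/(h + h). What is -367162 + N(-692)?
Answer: -508151155/1384 ≈ -3.6716e+5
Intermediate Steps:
N(h) = (-361 + h)/(2*h) (N(h) = (-361 + h)/((2*h)) = (-361 + h)*(1/(2*h)) = (-361 + h)/(2*h))
-367162 + N(-692) = -367162 + (½)*(-361 - 692)/(-692) = -367162 + (½)*(-1/692)*(-1053) = -367162 + 1053/1384 = -508151155/1384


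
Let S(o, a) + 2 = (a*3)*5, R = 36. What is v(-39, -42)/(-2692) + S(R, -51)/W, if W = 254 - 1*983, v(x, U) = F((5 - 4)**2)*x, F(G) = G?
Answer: 2093195/1962468 ≈ 1.0666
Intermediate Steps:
S(o, a) = -2 + 15*a (S(o, a) = -2 + (a*3)*5 = -2 + (3*a)*5 = -2 + 15*a)
v(x, U) = x (v(x, U) = (5 - 4)**2*x = 1**2*x = 1*x = x)
W = -729 (W = 254 - 983 = -729)
v(-39, -42)/(-2692) + S(R, -51)/W = -39/(-2692) + (-2 + 15*(-51))/(-729) = -39*(-1/2692) + (-2 - 765)*(-1/729) = 39/2692 - 767*(-1/729) = 39/2692 + 767/729 = 2093195/1962468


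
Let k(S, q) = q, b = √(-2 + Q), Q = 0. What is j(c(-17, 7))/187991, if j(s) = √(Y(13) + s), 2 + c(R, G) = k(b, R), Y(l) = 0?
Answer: I*√19/187991 ≈ 2.3187e-5*I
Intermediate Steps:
b = I*√2 (b = √(-2 + 0) = √(-2) = I*√2 ≈ 1.4142*I)
c(R, G) = -2 + R
j(s) = √s (j(s) = √(0 + s) = √s)
j(c(-17, 7))/187991 = √(-2 - 17)/187991 = √(-19)*(1/187991) = (I*√19)*(1/187991) = I*√19/187991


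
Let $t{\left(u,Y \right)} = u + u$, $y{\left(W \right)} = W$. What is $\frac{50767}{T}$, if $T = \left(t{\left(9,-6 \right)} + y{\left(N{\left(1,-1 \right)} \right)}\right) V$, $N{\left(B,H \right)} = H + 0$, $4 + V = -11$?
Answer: $- \frac{50767}{255} \approx -199.09$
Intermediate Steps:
$V = -15$ ($V = -4 - 11 = -15$)
$N{\left(B,H \right)} = H$
$t{\left(u,Y \right)} = 2 u$
$T = -255$ ($T = \left(2 \cdot 9 - 1\right) \left(-15\right) = \left(18 - 1\right) \left(-15\right) = 17 \left(-15\right) = -255$)
$\frac{50767}{T} = \frac{50767}{-255} = 50767 \left(- \frac{1}{255}\right) = - \frac{50767}{255}$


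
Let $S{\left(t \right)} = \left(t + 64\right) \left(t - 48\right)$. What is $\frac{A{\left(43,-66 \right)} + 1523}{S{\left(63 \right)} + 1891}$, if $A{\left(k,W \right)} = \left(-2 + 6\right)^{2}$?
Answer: $\frac{1539}{3796} \approx 0.40543$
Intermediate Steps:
$A{\left(k,W \right)} = 16$ ($A{\left(k,W \right)} = 4^{2} = 16$)
$S{\left(t \right)} = \left(-48 + t\right) \left(64 + t\right)$ ($S{\left(t \right)} = \left(64 + t\right) \left(-48 + t\right) = \left(-48 + t\right) \left(64 + t\right)$)
$\frac{A{\left(43,-66 \right)} + 1523}{S{\left(63 \right)} + 1891} = \frac{16 + 1523}{\left(-3072 + 63^{2} + 16 \cdot 63\right) + 1891} = \frac{1539}{\left(-3072 + 3969 + 1008\right) + 1891} = \frac{1539}{1905 + 1891} = \frac{1539}{3796}$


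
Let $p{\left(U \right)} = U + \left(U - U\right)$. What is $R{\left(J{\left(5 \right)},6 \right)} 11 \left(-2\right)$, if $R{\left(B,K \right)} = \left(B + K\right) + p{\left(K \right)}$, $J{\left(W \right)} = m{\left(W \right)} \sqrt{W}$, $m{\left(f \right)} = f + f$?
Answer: $-264 - 220 \sqrt{5} \approx -755.93$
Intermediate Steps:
$p{\left(U \right)} = U$ ($p{\left(U \right)} = U + 0 = U$)
$m{\left(f \right)} = 2 f$
$J{\left(W \right)} = 2 W^{\frac{3}{2}}$ ($J{\left(W \right)} = 2 W \sqrt{W} = 2 W^{\frac{3}{2}}$)
$R{\left(B,K \right)} = B + 2 K$ ($R{\left(B,K \right)} = \left(B + K\right) + K = B + 2 K$)
$R{\left(J{\left(5 \right)},6 \right)} 11 \left(-2\right) = \left(2 \cdot 5^{\frac{3}{2}} + 2 \cdot 6\right) 11 \left(-2\right) = \left(2 \cdot 5 \sqrt{5} + 12\right) 11 \left(-2\right) = \left(10 \sqrt{5} + 12\right) 11 \left(-2\right) = \left(12 + 10 \sqrt{5}\right) 11 \left(-2\right) = \left(132 + 110 \sqrt{5}\right) \left(-2\right) = -264 - 220 \sqrt{5}$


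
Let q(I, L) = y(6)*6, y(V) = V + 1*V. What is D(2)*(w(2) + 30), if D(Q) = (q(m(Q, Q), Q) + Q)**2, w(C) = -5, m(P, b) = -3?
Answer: 136900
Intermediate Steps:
y(V) = 2*V (y(V) = V + V = 2*V)
q(I, L) = 72 (q(I, L) = (2*6)*6 = 12*6 = 72)
D(Q) = (72 + Q)**2
D(2)*(w(2) + 30) = (72 + 2)**2*(-5 + 30) = 74**2*25 = 5476*25 = 136900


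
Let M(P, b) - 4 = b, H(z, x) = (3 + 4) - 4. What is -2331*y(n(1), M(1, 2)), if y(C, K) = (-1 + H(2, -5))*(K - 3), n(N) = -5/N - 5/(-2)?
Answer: -13986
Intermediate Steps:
H(z, x) = 3 (H(z, x) = 7 - 4 = 3)
M(P, b) = 4 + b
n(N) = 5/2 - 5/N (n(N) = -5/N - 5*(-½) = -5/N + 5/2 = 5/2 - 5/N)
y(C, K) = -6 + 2*K (y(C, K) = (-1 + 3)*(K - 3) = 2*(-3 + K) = -6 + 2*K)
-2331*y(n(1), M(1, 2)) = -2331*(-6 + 2*(4 + 2)) = -2331*(-6 + 2*6) = -2331*(-6 + 12) = -2331*6 = -13986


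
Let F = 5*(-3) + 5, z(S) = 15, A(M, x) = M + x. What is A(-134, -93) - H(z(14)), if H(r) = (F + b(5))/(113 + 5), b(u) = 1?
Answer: -26777/118 ≈ -226.92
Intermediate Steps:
F = -10 (F = -15 + 5 = -10)
H(r) = -9/118 (H(r) = (-10 + 1)/(113 + 5) = -9/118)
A(-134, -93) - H(z(14)) = (-134 - 93) - 1*(-9/118) = -227 + 9/118 = -26777/118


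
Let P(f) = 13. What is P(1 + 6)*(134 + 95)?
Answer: 2977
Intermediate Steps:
P(1 + 6)*(134 + 95) = 13*(134 + 95) = 13*229 = 2977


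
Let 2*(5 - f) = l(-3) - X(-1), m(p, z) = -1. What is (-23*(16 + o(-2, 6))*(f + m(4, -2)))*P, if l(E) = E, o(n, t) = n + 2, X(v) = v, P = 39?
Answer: -71760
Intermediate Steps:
o(n, t) = 2 + n
f = 6 (f = 5 - (-3 - 1*(-1))/2 = 5 - (-3 + 1)/2 = 5 - ½*(-2) = 5 + 1 = 6)
(-23*(16 + o(-2, 6))*(f + m(4, -2)))*P = -23*(16 + (2 - 2))*(6 - 1)*39 = -23*(16 + 0)*5*39 = -368*5*39 = -23*80*39 = -1840*39 = -71760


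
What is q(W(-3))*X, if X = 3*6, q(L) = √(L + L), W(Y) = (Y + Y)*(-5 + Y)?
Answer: 72*√6 ≈ 176.36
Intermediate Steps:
W(Y) = 2*Y*(-5 + Y) (W(Y) = (2*Y)*(-5 + Y) = 2*Y*(-5 + Y))
q(L) = √2*√L (q(L) = √(2*L) = √2*√L)
X = 18
q(W(-3))*X = (√2*√(2*(-3)*(-5 - 3)))*18 = (√2*√(2*(-3)*(-8)))*18 = (√2*√48)*18 = (√2*(4*√3))*18 = (4*√6)*18 = 72*√6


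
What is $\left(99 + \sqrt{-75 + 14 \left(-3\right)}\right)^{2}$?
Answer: $9684 + 594 i \sqrt{13} \approx 9684.0 + 2141.7 i$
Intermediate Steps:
$\left(99 + \sqrt{-75 + 14 \left(-3\right)}\right)^{2} = \left(99 + \sqrt{-75 - 42}\right)^{2} = \left(99 + \sqrt{-117}\right)^{2} = \left(99 + 3 i \sqrt{13}\right)^{2}$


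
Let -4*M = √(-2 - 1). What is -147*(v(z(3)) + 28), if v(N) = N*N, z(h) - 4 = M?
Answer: -103047/16 + 294*I*√3 ≈ -6440.4 + 509.22*I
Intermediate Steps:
M = -I*√3/4 (M = -√(-2 - 1)/4 = -I*√3/4 ≈ -0.43301*I)
z(h) = 4 - I*√3/4
v(N) = N²
-147*(v(z(3)) + 28) = -147*((4 - I*√3/4)² + 28) = -147*(28 + (4 - I*√3/4)²) = -4116 - 147*(4 - I*√3/4)²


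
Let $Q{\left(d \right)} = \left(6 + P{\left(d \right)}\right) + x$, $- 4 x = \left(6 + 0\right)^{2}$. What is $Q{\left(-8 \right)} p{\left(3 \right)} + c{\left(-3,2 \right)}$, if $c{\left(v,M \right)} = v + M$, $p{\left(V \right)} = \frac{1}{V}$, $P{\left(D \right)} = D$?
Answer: $- \frac{14}{3} \approx -4.6667$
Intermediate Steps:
$x = -9$ ($x = - \frac{\left(6 + 0\right)^{2}}{4} = - \frac{6^{2}}{4} = \left(- \frac{1}{4}\right) 36 = -9$)
$Q{\left(d \right)} = -3 + d$ ($Q{\left(d \right)} = \left(6 + d\right) - 9 = -3 + d$)
$c{\left(v,M \right)} = M + v$
$Q{\left(-8 \right)} p{\left(3 \right)} + c{\left(-3,2 \right)} = \frac{-3 - 8}{3} + \left(2 - 3\right) = \left(-11\right) \frac{1}{3} - 1 = - \frac{11}{3} - 1 = - \frac{14}{3}$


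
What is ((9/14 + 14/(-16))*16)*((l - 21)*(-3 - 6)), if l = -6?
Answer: -6318/7 ≈ -902.57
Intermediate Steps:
((9/14 + 14/(-16))*16)*((l - 21)*(-3 - 6)) = ((9/14 + 14/(-16))*16)*((-6 - 21)*(-3 - 6)) = ((9*(1/14) + 14*(-1/16))*16)*(-27*(-9)) = ((9/14 - 7/8)*16)*243 = -13/56*16*243 = -26/7*243 = -6318/7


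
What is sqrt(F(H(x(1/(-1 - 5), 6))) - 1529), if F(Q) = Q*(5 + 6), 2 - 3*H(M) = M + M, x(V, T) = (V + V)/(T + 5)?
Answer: I*sqrt(13693)/3 ≈ 39.006*I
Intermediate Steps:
x(V, T) = 2*V/(5 + T) (x(V, T) = (2*V)/(5 + T) = 2*V/(5 + T))
H(M) = 2/3 - 2*M/3 (H(M) = 2/3 - (M + M)/3 = 2/3 - 2*M/3)
F(Q) = 11*Q (F(Q) = Q*11 = 11*Q)
sqrt(F(H(x(1/(-1 - 5), 6))) - 1529) = sqrt(11*(2/3 - 4/(3*(-1 - 5)*(5 + 6))) - 1529) = sqrt(11*(2/3 - 4/(3*(-6)*11)) - 1529) = sqrt(11*(2/3 - 4*(-1)/(3*6*11)) - 1529) = sqrt(11*(2/3 - 2/3*(-1/33)) - 1529) = sqrt(11*(2/3 + 2/99) - 1529) = sqrt(11*(68/99) - 1529) = sqrt(68/9 - 1529) = sqrt(-13693/9) = I*sqrt(13693)/3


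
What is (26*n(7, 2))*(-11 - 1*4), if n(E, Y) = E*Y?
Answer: -5460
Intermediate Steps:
(26*n(7, 2))*(-11 - 1*4) = (26*(7*2))*(-11 - 1*4) = (26*14)*(-11 - 4) = 364*(-15) = -5460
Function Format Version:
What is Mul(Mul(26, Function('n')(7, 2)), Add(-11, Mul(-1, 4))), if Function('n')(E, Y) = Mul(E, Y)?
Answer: -5460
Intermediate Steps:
Mul(Mul(26, Function('n')(7, 2)), Add(-11, Mul(-1, 4))) = Mul(Mul(26, Mul(7, 2)), Add(-11, Mul(-1, 4))) = Mul(Mul(26, 14), Add(-11, -4)) = Mul(364, -15) = -5460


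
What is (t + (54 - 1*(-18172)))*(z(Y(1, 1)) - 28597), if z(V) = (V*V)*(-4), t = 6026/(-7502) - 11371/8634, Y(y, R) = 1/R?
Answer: -16880339127652021/32386134 ≈ -5.2122e+8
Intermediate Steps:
t = -68666863/32386134 (t = 6026*(-1/7502) - 11371*1/8634 = -3013/3751 - 11371/8634 = -68666863/32386134 ≈ -2.1203)
z(V) = -4*V**2 (z(V) = V**2*(-4) = -4*V**2)
(t + (54 - 1*(-18172)))*(z(Y(1, 1)) - 28597) = (-68666863/32386134 + (54 - 1*(-18172)))*(-4*(1/1)**2 - 28597) = (-68666863/32386134 + (54 + 18172))*(-4*1**2 - 28597) = (-68666863/32386134 + 18226)*(-4*1 - 28597) = 590201011421*(-4 - 28597)/32386134 = (590201011421/32386134)*(-28601) = -16880339127652021/32386134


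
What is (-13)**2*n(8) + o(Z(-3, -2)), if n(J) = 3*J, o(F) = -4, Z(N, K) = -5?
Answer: 4052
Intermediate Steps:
(-13)**2*n(8) + o(Z(-3, -2)) = (-13)**2*(3*8) - 4 = 169*24 - 4 = 4056 - 4 = 4052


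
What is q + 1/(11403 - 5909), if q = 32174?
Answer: 176763957/5494 ≈ 32174.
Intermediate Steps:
q + 1/(11403 - 5909) = 32174 + 1/(11403 - 5909) = 32174 + 1/5494 = 176763957/5494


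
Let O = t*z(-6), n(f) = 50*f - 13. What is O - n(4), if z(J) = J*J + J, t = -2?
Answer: -247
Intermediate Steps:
z(J) = J + J² (z(J) = J² + J = J + J²)
n(f) = -13 + 50*f
O = -60 (O = -(-12)*(1 - 6) = -(-12)*(-5) = -2*30 = -60)
O - n(4) = -60 - (-13 + 50*4) = -60 - (-13 + 200) = -60 - 1*187 = -60 - 187 = -247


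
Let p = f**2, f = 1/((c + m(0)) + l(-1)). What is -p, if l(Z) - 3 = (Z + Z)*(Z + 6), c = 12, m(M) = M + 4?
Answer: -1/81 ≈ -0.012346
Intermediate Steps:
m(M) = 4 + M
l(Z) = 3 + 2*Z*(6 + Z) (l(Z) = 3 + (Z + Z)*(Z + 6) = 3 + (2*Z)*(6 + Z) = 3 + 2*Z*(6 + Z))
f = 1/9 (f = 1/((12 + (4 + 0)) + (3 + 2*(-1)**2 + 12*(-1))) = 1/((12 + 4) + (3 + 2*1 - 12)) = 1/(16 + (3 + 2 - 12)) = 1/(16 - 7) = 1/9 ≈ 0.11111)
p = 1/81 (p = (1/9)**2 = 1/81 ≈ 0.012346)
-p = -1*1/81 = -1/81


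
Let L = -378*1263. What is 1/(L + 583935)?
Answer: 1/106521 ≈ 9.3878e-6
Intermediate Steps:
L = -477414
1/(L + 583935) = 1/(-477414 + 583935) = 1/106521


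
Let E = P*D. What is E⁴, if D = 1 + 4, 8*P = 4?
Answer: 625/16 ≈ 39.063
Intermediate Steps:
P = ½ (P = (⅛)*4 = ½ ≈ 0.50000)
D = 5
E = 5/2 (E = (½)*5 = 5/2 ≈ 2.5000)
E⁴ = (5/2)⁴ = 625/16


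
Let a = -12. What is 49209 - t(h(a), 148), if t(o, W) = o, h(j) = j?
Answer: 49221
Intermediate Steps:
49209 - t(h(a), 148) = 49209 - 1*(-12) = 49209 + 12 = 49221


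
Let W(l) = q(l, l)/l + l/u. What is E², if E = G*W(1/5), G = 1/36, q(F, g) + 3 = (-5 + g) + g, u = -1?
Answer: 36481/32400 ≈ 1.1260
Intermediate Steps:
q(F, g) = -8 + 2*g (q(F, g) = -3 + ((-5 + g) + g) = -3 + (-5 + 2*g) = -8 + 2*g)
W(l) = -l + (-8 + 2*l)/l (W(l) = (-8 + 2*l)/l + l/(-1) = (-8 + 2*l)/l + l*(-1) = (-8 + 2*l)/l - l = -l + (-8 + 2*l)/l)
G = 1/36 ≈ 0.027778
E = -191/180 (E = (2 - 1/5 - 8/(1/5))/36 = (2 - 1*⅕ - 8/⅕)/36 = (2 - ⅕ - 8*5)/36 = (2 - ⅕ - 40)/36 = (1/36)*(-191/5) = -191/180 ≈ -1.0611)
E² = (-191/180)² = 36481/32400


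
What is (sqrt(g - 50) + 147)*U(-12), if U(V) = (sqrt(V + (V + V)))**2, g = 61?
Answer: -5292 - 36*sqrt(11) ≈ -5411.4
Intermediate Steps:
U(V) = 3*V (U(V) = (sqrt(V + 2*V))**2 = (sqrt(3*V))**2 = (sqrt(3)*sqrt(V))**2 = 3*V)
(sqrt(g - 50) + 147)*U(-12) = (sqrt(61 - 50) + 147)*(3*(-12)) = (sqrt(11) + 147)*(-36) = (147 + sqrt(11))*(-36) = -5292 - 36*sqrt(11)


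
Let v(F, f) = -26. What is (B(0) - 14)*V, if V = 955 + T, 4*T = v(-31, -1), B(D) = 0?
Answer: -13279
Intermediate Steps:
T = -13/2 (T = (¼)*(-26) = -13/2 ≈ -6.5000)
V = 1897/2 (V = 955 - 13/2 = 1897/2 ≈ 948.50)
(B(0) - 14)*V = (0 - 14)*(1897/2) = -14*1897/2 = -13279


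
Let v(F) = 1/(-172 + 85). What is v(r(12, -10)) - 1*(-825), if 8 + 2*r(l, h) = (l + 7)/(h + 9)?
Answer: 71774/87 ≈ 824.99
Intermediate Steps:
r(l, h) = -4 + (7 + l)/(2*(9 + h)) (r(l, h) = -4 + ((l + 7)/(h + 9))/2 = -4 + ((7 + l)/(9 + h))/2 = -4 + (7 + l)/(2*(9 + h)))
v(F) = -1/87 (v(F) = 1/(-87) = -1/87)
v(r(12, -10)) - 1*(-825) = -1/87 - 1*(-825) = -1/87 + 825 = 71774/87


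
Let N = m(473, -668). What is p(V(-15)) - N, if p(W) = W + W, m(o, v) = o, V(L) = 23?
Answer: -427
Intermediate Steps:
p(W) = 2*W
N = 473
p(V(-15)) - N = 2*23 - 1*473 = 46 - 473 = -427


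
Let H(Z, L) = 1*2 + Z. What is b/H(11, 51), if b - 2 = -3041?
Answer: -3039/13 ≈ -233.77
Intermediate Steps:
b = -3039 (b = 2 - 3041 = -3039)
H(Z, L) = 2 + Z
b/H(11, 51) = -3039/(2 + 11) = -3039/13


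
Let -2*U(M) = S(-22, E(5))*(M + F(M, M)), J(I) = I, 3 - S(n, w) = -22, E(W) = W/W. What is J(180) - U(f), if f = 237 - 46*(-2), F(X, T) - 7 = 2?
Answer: 4405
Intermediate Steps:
F(X, T) = 9 (F(X, T) = 7 + 2 = 9)
E(W) = 1
S(n, w) = 25 (S(n, w) = 3 - 1*(-22) = 3 + 22 = 25)
f = 329 (f = 237 - 1*(-92) = 237 + 92 = 329)
U(M) = -225/2 - 25*M/2 (U(M) = -25*(M + 9)/2 = -25*(9 + M)/2 = -(225 + 25*M)/2 = -225/2 - 25*M/2)
J(180) - U(f) = 180 - (-225/2 - 25/2*329) = 180 - (-225/2 - 8225/2) = 180 - 1*(-4225) = 180 + 4225 = 4405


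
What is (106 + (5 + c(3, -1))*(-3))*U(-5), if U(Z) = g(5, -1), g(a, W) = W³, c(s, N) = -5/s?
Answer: -96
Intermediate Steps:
U(Z) = -1 (U(Z) = (-1)³ = -1)
(106 + (5 + c(3, -1))*(-3))*U(-5) = (106 + (5 - 5/3)*(-3))*(-1) = (106 + (10/3)*(-3))*(-1) = (106 - 10)*(-1) = 96*(-1) = -96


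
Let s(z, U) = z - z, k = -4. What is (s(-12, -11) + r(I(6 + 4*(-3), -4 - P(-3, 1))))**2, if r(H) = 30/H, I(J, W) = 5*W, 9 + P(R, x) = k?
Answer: 4/9 ≈ 0.44444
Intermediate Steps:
P(R, x) = -13 (P(R, x) = -9 - 4 = -13)
s(z, U) = 0
(s(-12, -11) + r(I(6 + 4*(-3), -4 - P(-3, 1))))**2 = (0 + 30/((5*(-4 - 1*(-13)))))**2 = (0 + 30/((5*(-4 + 13))))**2 = (0 + 30/((5*9)))**2 = (0 + 30/45)**2 = (0 + 30*(1/45))**2 = (0 + 2/3)**2 = (2/3)**2 = 4/9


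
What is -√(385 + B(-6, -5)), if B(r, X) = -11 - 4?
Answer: -√370 ≈ -19.235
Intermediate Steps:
B(r, X) = -15
-√(385 + B(-6, -5)) = -√(385 - 15) = -√370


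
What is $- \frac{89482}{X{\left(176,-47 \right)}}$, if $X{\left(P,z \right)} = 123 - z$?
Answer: $- \frac{44741}{85} \approx -526.36$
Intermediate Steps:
$- \frac{89482}{X{\left(176,-47 \right)}} = - \frac{89482}{123 - -47} = - \frac{89482}{123 + 47} = - \frac{89482}{170} = \left(-89482\right) \frac{1}{170} = - \frac{44741}{85}$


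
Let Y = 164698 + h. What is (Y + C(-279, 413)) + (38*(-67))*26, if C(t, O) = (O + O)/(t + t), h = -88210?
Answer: 2871055/279 ≈ 10291.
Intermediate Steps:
C(t, O) = O/t (C(t, O) = (2*O)/((2*t)) = (2*O)*(1/(2*t)) = O/t)
Y = 76488 (Y = 164698 - 88210 = 76488)
(Y + C(-279, 413)) + (38*(-67))*26 = (76488 + 413/(-279)) + (38*(-67))*26 = (76488 + 413*(-1/279)) - 2546*26 = (76488 - 413/279) - 66196 = 21339739/279 - 66196 = 2871055/279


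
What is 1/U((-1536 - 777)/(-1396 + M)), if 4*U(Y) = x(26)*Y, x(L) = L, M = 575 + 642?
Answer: 358/30069 ≈ 0.011906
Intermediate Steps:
M = 1217
U(Y) = 13*Y/2 (U(Y) = (26*Y)/4 = 13*Y/2)
1/U((-1536 - 777)/(-1396 + M)) = 1/(13*((-1536 - 777)/(-1396 + 1217))/2) = 1/(13*(-2313/(-179))/2) = 1/(13*(-2313*(-1/179))/2) = 1/((13/2)*(2313/179)) = 1/(30069/358) = 358/30069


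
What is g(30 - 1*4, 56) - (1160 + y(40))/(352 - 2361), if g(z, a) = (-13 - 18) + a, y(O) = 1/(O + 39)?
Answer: 4059416/158711 ≈ 25.577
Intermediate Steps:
y(O) = 1/(39 + O)
g(z, a) = -31 + a
g(30 - 1*4, 56) - (1160 + y(40))/(352 - 2361) = (-31 + 56) - (1160 + 1/(39 + 40))/(352 - 2361) = 25 - (1160 + 1/79)/(-2009) = 25 - (1160 + 1/79)*(-1)/2009 = 25 - 91641*(-1)/(79*2009) = 25 - 1*(-91641/158711) = 25 + 91641/158711 = 4059416/158711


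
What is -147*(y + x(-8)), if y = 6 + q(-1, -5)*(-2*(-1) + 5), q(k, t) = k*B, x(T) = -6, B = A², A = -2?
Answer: 4116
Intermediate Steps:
B = 4 (B = (-2)² = 4)
q(k, t) = 4*k (q(k, t) = k*4 = 4*k)
y = -22 (y = 6 + (4*(-1))*(-2*(-1) + 5) = 6 - 4*(2 + 5) = 6 - 4*7 = 6 - 28 = -22)
-147*(y + x(-8)) = -147*(-22 - 6) = -147*(-28) = 4116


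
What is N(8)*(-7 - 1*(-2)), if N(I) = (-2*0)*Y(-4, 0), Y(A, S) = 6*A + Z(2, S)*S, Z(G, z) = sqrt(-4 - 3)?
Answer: 0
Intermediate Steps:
Z(G, z) = I*sqrt(7) (Z(G, z) = sqrt(-7) = I*sqrt(7))
Y(A, S) = 6*A + I*S*sqrt(7) (Y(A, S) = 6*A + (I*sqrt(7))*S = 6*A + I*S*sqrt(7))
N(I) = 0 (N(I) = (-2*0)*(6*(-4) + I*0*sqrt(7)) = 0*(-24 + 0) = 0*(-24) = 0)
N(8)*(-7 - 1*(-2)) = 0*(-7 - 1*(-2)) = 0*(-7 + 2) = 0*(-5) = 0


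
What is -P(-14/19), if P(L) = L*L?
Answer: -196/361 ≈ -0.54294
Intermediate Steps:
P(L) = L²
-P(-14/19) = -(-14/19)² = -1*196/361 = -196/361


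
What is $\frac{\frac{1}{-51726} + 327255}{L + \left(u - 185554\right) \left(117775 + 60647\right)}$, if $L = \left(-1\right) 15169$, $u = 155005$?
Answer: $- \frac{546051359}{9094813798062} \approx -6.004 \cdot 10^{-5}$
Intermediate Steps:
$L = -15169$
$\frac{\frac{1}{-51726} + 327255}{L + \left(u - 185554\right) \left(117775 + 60647\right)} = \frac{\frac{1}{-51726} + 327255}{-15169 + \left(155005 - 185554\right) \left(117775 + 60647\right)} = \frac{- \frac{1}{51726} + 327255}{-15169 - 5450613678} = \frac{16927592129}{51726 \left(-15169 - 5450613678\right)} = \frac{16927592129}{51726 \left(-5450628847\right)} = \frac{16927592129}{51726} \left(- \frac{1}{5450628847}\right) = - \frac{546051359}{9094813798062}$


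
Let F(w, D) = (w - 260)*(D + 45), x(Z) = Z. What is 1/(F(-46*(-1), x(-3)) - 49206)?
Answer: -1/58194 ≈ -1.7184e-5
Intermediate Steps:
F(w, D) = (-260 + w)*(45 + D)
1/(F(-46*(-1), x(-3)) - 49206) = 1/((-11700 - 260*(-3) + 45*(-46*(-1)) - (-138)*(-1)) - 49206) = 1/((-11700 + 780 + 45*46 - 3*46) - 49206) = 1/((-11700 + 780 + 2070 - 138) - 49206) = 1/(-8988 - 49206) = 1/(-58194) = -1/58194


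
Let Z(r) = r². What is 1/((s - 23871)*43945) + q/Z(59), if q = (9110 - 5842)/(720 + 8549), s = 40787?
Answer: 2429377255549/23985239021638180 ≈ 0.00010129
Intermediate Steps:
q = 3268/9269 ≈ 0.35257
1/((s - 23871)*43945) + q/Z(59) = 1/((40787 - 23871)*43945) + 3268/(9269*(59²)) = (1/43945)/16916 + (3268/9269)/3481 = (1/16916)*(1/43945) + (3268/9269)*(1/3481) = 1/743373620 + 3268/32265389 = 2429377255549/23985239021638180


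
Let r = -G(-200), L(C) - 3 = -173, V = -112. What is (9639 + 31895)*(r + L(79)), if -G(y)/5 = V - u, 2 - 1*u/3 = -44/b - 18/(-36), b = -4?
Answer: -24401225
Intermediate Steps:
L(C) = -170 (L(C) = 3 - 173 = -170)
u = -57/2 (u = 6 - 3*(-44/(-4) - 18/(-36)) = 6 - 3*(-44*(-¼) - 18*(-1/36)) = 6 - 3*(11 + ½) = 6 - 3*23/2 = 6 - 69/2 = -57/2 ≈ -28.500)
G(y) = 835/2 (G(y) = -5*(-112 - 1*(-57/2)) = -5*(-112 + 57/2) = -5*(-167/2) = 835/2)
r = -835/2 (r = -1*835/2 = -835/2 ≈ -417.50)
(9639 + 31895)*(r + L(79)) = (9639 + 31895)*(-835/2 - 170) = 41534*(-1175/2) = -24401225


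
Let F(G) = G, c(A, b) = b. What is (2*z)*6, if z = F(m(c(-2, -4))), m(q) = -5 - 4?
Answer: -108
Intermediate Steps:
m(q) = -9
z = -9
(2*z)*6 = (2*(-9))*6 = -18*6 = -108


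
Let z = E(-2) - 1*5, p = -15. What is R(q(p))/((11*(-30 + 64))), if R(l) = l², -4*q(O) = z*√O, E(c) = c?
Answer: -735/5984 ≈ -0.12283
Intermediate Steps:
z = -7 (z = -2 - 1*5 = -2 - 5 = -7)
q(O) = 7*√O/4 (q(O) = -(-7)*√O/4 = 7*√O/4)
R(q(p))/((11*(-30 + 64))) = (7*√(-15)/4)²/((11*(-30 + 64))) = (7*(I*√15)/4)²/((11*34)) = (7*I*√15/4)²/374 = -735/16*1/374 = -735/5984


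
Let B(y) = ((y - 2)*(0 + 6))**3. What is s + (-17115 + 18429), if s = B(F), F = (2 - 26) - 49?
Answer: -91123686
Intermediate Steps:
F = -73 (F = -24 - 49 = -73)
B(y) = (-12 + 6*y)**3 (B(y) = ((-2 + y)*6)**3 = (-12 + 6*y)**3)
s = -91125000 (s = 216*(-2 - 73)**3 = 216*(-75)**3 = 216*(-421875) = -91125000)
s + (-17115 + 18429) = -91125000 + (-17115 + 18429) = -91125000 + 1314 = -91123686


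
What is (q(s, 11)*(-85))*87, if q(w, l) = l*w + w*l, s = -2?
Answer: 325380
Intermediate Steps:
q(w, l) = 2*l*w (q(w, l) = l*w + l*w = 2*l*w)
(q(s, 11)*(-85))*87 = ((2*11*(-2))*(-85))*87 = -44*(-85)*87 = 3740*87 = 325380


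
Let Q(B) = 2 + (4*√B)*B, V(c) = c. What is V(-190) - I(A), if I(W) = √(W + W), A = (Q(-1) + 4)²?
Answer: -190 - √2*(6 - 4*I) ≈ -198.49 + 5.6569*I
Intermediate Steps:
Q(B) = 2 + 4*B^(3/2)
A = (6 - 4*I)² (A = ((2 + 4*(-1)^(3/2)) + 4)² = ((2 + 4*(-I)) + 4)² = ((2 - 4*I) + 4)² = (6 - 4*I)² ≈ 20.0 - 48.0*I)
I(W) = √2*√W (I(W) = √(2*W) = √2*√W)
V(-190) - I(A) = -190 - √2*√(20 - 48*I) = -190 - √2*(6 - 4*I)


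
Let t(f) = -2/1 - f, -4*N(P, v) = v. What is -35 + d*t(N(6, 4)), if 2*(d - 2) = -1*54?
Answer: -10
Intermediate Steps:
N(P, v) = -v/4
d = -25 (d = 2 + (-1*54)/2 = 2 + (1/2)*(-54) = 2 - 27 = -25)
t(f) = -2 - f (t(f) = -2*1 - f = -2 - f)
-35 + d*t(N(6, 4)) = -35 - 25*(-2 - (-1)*4/4) = -35 - 25*(-2 - 1*(-1)) = -35 - 25*(-2 + 1) = -35 - 25*(-1) = -35 + 25 = -10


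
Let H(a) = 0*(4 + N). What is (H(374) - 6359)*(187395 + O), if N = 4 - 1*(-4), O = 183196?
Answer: -2356588169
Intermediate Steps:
N = 8 (N = 4 + 4 = 8)
H(a) = 0 (H(a) = 0*(4 + 8) = 0*12 = 0)
(H(374) - 6359)*(187395 + O) = (0 - 6359)*(187395 + 183196) = -6359*370591 = -2356588169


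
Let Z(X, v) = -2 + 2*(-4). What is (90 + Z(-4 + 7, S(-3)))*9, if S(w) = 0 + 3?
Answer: 720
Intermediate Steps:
S(w) = 3
Z(X, v) = -10 (Z(X, v) = -2 - 8 = -10)
(90 + Z(-4 + 7, S(-3)))*9 = (90 - 10)*9 = 80*9 = 720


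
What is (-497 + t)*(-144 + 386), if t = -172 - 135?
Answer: -194568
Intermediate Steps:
t = -307
(-497 + t)*(-144 + 386) = (-497 - 307)*(-144 + 386) = -804*242 = -194568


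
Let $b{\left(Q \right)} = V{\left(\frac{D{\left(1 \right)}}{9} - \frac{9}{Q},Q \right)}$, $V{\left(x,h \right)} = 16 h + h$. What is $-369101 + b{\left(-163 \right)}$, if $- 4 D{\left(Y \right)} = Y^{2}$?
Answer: $-371872$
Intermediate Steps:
$D{\left(Y \right)} = - \frac{Y^{2}}{4}$
$V{\left(x,h \right)} = 17 h$
$b{\left(Q \right)} = 17 Q$
$-369101 + b{\left(-163 \right)} = -369101 + 17 \left(-163\right) = -369101 - 2771 = -371872$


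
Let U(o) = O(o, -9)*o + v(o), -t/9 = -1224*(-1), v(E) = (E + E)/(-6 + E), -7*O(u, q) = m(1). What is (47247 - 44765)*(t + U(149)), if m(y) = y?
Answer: -27416760234/1001 ≈ -2.7389e+7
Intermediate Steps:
O(u, q) = -⅐ (O(u, q) = -⅐*1 = -⅐)
v(E) = 2*E/(-6 + E) (v(E) = (2*E)/(-6 + E) = 2*E/(-6 + E))
t = -11016 (t = -(-11016)*(-1) = -9*1224 = -11016)
U(o) = -o/7 + 2*o/(-6 + o)
(47247 - 44765)*(t + U(149)) = (47247 - 44765)*(-11016 + (⅐)*149*(20 - 1*149)/(-6 + 149)) = 2482*(-11016 + (⅐)*149*(20 - 149)/143) = 2482*(-11016 + (⅐)*149*(1/143)*(-129)) = 2482*(-11016 - 19221/1001) = 2482*(-11046237/1001) = -27416760234/1001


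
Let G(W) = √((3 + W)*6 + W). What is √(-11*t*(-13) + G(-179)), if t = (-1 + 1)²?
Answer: 1235^(¼)*√I ≈ 4.1918 + 4.1918*I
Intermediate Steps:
t = 0 (t = 0² = 0)
G(W) = √(18 + 7*W) (G(W) = √((18 + 6*W) + W) = √(18 + 7*W))
√(-11*t*(-13) + G(-179)) = √(-11*0*(-13) + √(18 + 7*(-179))) = √(0*(-13) + √(18 - 1253)) = √(0 + √(-1235)) = √(0 + I*√1235) = √(I*√1235) = 1235^(¼)*√I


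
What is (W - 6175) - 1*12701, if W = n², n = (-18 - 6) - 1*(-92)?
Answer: -14252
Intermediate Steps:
n = 68 (n = -24 + 92 = 68)
W = 4624 (W = 68² = 4624)
(W - 6175) - 1*12701 = (4624 - 6175) - 1*12701 = -1551 - 12701 = -14252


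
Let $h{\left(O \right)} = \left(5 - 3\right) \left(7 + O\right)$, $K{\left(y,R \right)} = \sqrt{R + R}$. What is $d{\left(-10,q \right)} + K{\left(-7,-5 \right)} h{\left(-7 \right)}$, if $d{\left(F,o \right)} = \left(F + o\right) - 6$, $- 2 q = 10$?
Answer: $-21$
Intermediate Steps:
$q = -5$ ($q = \left(- \frac{1}{2}\right) 10 = -5$)
$K{\left(y,R \right)} = \sqrt{2} \sqrt{R}$ ($K{\left(y,R \right)} = \sqrt{2 R} = \sqrt{2} \sqrt{R}$)
$d{\left(F,o \right)} = -6 + F + o$
$h{\left(O \right)} = 14 + 2 O$ ($h{\left(O \right)} = 2 \left(7 + O\right) = 14 + 2 O$)
$d{\left(-10,q \right)} + K{\left(-7,-5 \right)} h{\left(-7 \right)} = \left(-6 - 10 - 5\right) + \sqrt{2} \sqrt{-5} \left(14 + 2 \left(-7\right)\right) = -21 + \sqrt{2} i \sqrt{5} \left(14 - 14\right) = -21 + i \sqrt{10} \cdot 0 = -21 + 0 = -21$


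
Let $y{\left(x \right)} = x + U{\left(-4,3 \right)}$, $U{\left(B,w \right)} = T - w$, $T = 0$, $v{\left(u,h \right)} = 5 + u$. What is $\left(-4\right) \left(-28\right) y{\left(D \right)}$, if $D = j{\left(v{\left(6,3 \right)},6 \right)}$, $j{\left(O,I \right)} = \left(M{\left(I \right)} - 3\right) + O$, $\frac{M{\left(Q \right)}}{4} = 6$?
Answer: $3248$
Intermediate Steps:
$M{\left(Q \right)} = 24$ ($M{\left(Q \right)} = 4 \cdot 6 = 24$)
$j{\left(O,I \right)} = 21 + O$ ($j{\left(O,I \right)} = \left(24 - 3\right) + O = 21 + O$)
$D = 32$ ($D = 21 + \left(5 + 6\right) = 21 + 11 = 32$)
$U{\left(B,w \right)} = - w$ ($U{\left(B,w \right)} = 0 - w = - w$)
$y{\left(x \right)} = -3 + x$ ($y{\left(x \right)} = x - 3 = -3 + x$)
$\left(-4\right) \left(-28\right) y{\left(D \right)} = \left(-4\right) \left(-28\right) \left(-3 + 32\right) = 112 \cdot 29 = 3248$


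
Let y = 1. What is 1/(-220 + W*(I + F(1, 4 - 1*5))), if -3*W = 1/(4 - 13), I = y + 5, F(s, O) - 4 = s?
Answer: -27/5929 ≈ -0.0045539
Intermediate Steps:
F(s, O) = 4 + s
I = 6 (I = 1 + 5 = 6)
W = 1/27 (W = -1/(3*(4 - 13)) = -⅓/(-9) = -⅓*(-⅑) = 1/27 ≈ 0.037037)
1/(-220 + W*(I + F(1, 4 - 1*5))) = 1/(-220 + (6 + (4 + 1))/27) = 1/(-220 + (6 + 5)/27) = 1/(-220 + (1/27)*11) = 1/(-220 + 11/27) = 1/(-5929/27) = -27/5929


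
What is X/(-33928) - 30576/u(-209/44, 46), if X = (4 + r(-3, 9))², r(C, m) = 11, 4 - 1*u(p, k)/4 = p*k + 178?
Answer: -518711289/3019592 ≈ -171.78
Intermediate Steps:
u(p, k) = -696 - 4*k*p (u(p, k) = 16 - 4*(p*k + 178) = 16 - 4*(k*p + 178) = 16 - 4*(178 + k*p) = 16 + (-712 - 4*k*p) = -696 - 4*k*p)
X = 225 (X = (4 + 11)² = 15² = 225)
X/(-33928) - 30576/u(-209/44, 46) = 225/(-33928) - 30576/(-696 - 4*46*(-209/44)) = 225*(-1/33928) - 30576/(-696 - 4*46*(-209*1/44)) = -225/33928 - 30576/(-696 - 4*46*(-19/4)) = -225/33928 - 30576/(-696 + 874) = -225/33928 - 30576/178 = -225/33928 - 30576*1/178 = -225/33928 - 15288/89 = -518711289/3019592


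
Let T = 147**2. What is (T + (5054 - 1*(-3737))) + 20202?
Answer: 50602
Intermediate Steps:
T = 21609
(T + (5054 - 1*(-3737))) + 20202 = (21609 + (5054 - 1*(-3737))) + 20202 = (21609 + (5054 + 3737)) + 20202 = (21609 + 8791) + 20202 = 30400 + 20202 = 50602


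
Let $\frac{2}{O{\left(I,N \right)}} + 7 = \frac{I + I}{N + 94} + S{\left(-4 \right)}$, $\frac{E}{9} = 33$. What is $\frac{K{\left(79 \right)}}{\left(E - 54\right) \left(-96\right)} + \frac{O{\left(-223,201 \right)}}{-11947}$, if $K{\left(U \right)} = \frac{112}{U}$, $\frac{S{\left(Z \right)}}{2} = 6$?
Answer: $- \frac{51337207}{471995218422} \approx -0.00010877$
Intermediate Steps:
$E = 297$ ($E = 9 \cdot 33 = 297$)
$S{\left(Z \right)} = 12$ ($S{\left(Z \right)} = 2 \cdot 6 = 12$)
$O{\left(I,N \right)} = \frac{2}{5 + \frac{2 I}{94 + N}}$ ($O{\left(I,N \right)} = \frac{2}{-7 + \left(\frac{I + I}{N + 94} + 12\right)} = \frac{2}{-7 + \left(\frac{2 I}{94 + N} + 12\right)} = \frac{2}{-7 + \left(12 + \frac{2 I}{94 + N}\right)} = \frac{2}{5 + \frac{2 I}{94 + N}}$)
$\frac{K{\left(79 \right)}}{\left(E - 54\right) \left(-96\right)} + \frac{O{\left(-223,201 \right)}}{-11947} = \frac{112 \cdot \frac{1}{79}}{\left(297 - 54\right) \left(-96\right)} + \frac{2 \frac{1}{470 + 2 \left(-223\right) + 5 \cdot 201} \left(94 + 201\right)}{-11947} = \frac{112 \cdot \frac{1}{79}}{243 \left(-96\right)} + 2 \frac{1}{470 - 446 + 1005} \cdot 295 \left(- \frac{1}{11947}\right) = \frac{112}{79 \left(-23328\right)} + 2 \cdot \frac{1}{1029} \cdot 295 \left(- \frac{1}{11947}\right) = \frac{112}{79} \left(- \frac{1}{23328}\right) + 2 \cdot \frac{1}{1029} \cdot 295 \left(- \frac{1}{11947}\right) = - \frac{7}{115182} + \frac{590}{1029} \left(- \frac{1}{11947}\right) = - \frac{7}{115182} - \frac{590}{12293463} = - \frac{51337207}{471995218422}$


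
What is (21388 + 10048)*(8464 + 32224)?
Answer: 1279067968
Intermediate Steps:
(21388 + 10048)*(8464 + 32224) = 31436*40688 = 1279067968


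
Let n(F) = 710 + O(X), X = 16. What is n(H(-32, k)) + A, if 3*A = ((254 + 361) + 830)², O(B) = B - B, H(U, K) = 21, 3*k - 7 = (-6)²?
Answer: 2090155/3 ≈ 6.9672e+5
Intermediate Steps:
k = 43/3 (k = 7/3 + (⅓)*(-6)² = 7/3 + (⅓)*36 = 7/3 + 12 = 43/3 ≈ 14.333)
O(B) = 0
n(F) = 710 (n(F) = 710 + 0 = 710)
A = 2088025/3 (A = ((254 + 361) + 830)²/3 = (615 + 830)²/3 = (⅓)*1445² = (⅓)*2088025 = 2088025/3 ≈ 6.9601e+5)
n(H(-32, k)) + A = 710 + 2088025/3 = 2090155/3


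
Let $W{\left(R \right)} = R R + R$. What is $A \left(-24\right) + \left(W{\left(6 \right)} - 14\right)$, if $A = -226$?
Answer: $5452$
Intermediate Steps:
$W{\left(R \right)} = R + R^{2}$ ($W{\left(R \right)} = R^{2} + R = R + R^{2}$)
$A \left(-24\right) + \left(W{\left(6 \right)} - 14\right) = \left(-226\right) \left(-24\right) + \left(6 \left(1 + 6\right) - 14\right) = 5424 + \left(6 \cdot 7 - 14\right) = 5424 + \left(42 - 14\right) = 5424 + 28 = 5452$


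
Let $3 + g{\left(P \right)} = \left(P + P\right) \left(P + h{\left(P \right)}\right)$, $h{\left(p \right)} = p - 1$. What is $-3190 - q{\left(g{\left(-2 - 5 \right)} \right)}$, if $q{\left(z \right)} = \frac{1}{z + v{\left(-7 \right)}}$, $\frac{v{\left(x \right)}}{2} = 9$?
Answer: $- \frac{717751}{225} \approx -3190.0$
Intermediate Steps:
$h{\left(p \right)} = -1 + p$
$v{\left(x \right)} = 18$ ($v{\left(x \right)} = 2 \cdot 9 = 18$)
$g{\left(P \right)} = -3 + 2 P \left(-1 + 2 P\right)$ ($g{\left(P \right)} = -3 + \left(P + P\right) \left(P + \left(-1 + P\right)\right) = -3 + 2 P \left(-1 + 2 P\right)$)
$q{\left(z \right)} = \frac{1}{18 + z}$ ($q{\left(z \right)} = \frac{1}{z + 18} = \frac{1}{18 + z}$)
$-3190 - q{\left(g{\left(-2 - 5 \right)} \right)} = -3190 - \frac{1}{18 - \left(3 - 4 \left(-2 - 5\right)^{2} + 2 \left(-2 - 5\right)\right)} = -3190 - \frac{1}{18 - \left(-11 - 196\right)} = -3190 - \frac{1}{18 + \left(-3 + 14 + 4 \cdot 49\right)} = -3190 - \frac{1}{18 + \left(-3 + 14 + 196\right)} = -3190 - \frac{1}{18 + 207} = -3190 - \frac{1}{225} = - \frac{717751}{225}$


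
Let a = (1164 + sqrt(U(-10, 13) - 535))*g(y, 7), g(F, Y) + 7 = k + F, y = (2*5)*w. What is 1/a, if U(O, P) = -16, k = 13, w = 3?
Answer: 97/4066341 - I*sqrt(551)/48796092 ≈ 2.3854e-5 - 4.8105e-7*I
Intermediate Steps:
y = 30 (y = (2*5)*3 = 10*3 = 30)
g(F, Y) = 6 + F (g(F, Y) = -7 + (13 + F) = 6 + F)
a = 41904 + 36*I*sqrt(551) (a = (1164 + sqrt(-16 - 535))*(6 + 30) = (1164 + sqrt(-551))*36 = (1164 + I*sqrt(551))*36 = 41904 + 36*I*sqrt(551) ≈ 41904.0 + 845.04*I)
1/a = 1/(41904 + 36*I*sqrt(551))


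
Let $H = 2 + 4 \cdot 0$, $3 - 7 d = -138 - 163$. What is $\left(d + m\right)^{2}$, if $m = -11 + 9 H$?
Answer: $\frac{124609}{49} \approx 2543.0$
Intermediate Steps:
$d = \frac{304}{7}$ ($d = \frac{3}{7} - \frac{-138 - 163}{7} = \frac{3}{7} - -43 = \frac{3}{7} + 43 = \frac{304}{7} \approx 43.429$)
$H = 2$ ($H = 2 + 0 = 2$)
$m = 7$ ($m = -11 + 9 \cdot 2 = -11 + 18 = 7$)
$\left(d + m\right)^{2} = \left(\frac{304}{7} + 7\right)^{2} = \left(\frac{353}{7}\right)^{2} = \frac{124609}{49}$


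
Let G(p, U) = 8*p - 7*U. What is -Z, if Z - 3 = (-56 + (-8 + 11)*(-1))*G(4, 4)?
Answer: 233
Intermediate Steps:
G(p, U) = -7*U + 8*p
Z = -233 (Z = 3 + (-56 + (-8 + 11)*(-1))*(-7*4 + 8*4) = 3 + (-56 + 3*(-1))*(-28 + 32) = 3 + (-56 - 3)*4 = 3 - 59*4 = 3 - 236 = -233)
-Z = -1*(-233) = 233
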